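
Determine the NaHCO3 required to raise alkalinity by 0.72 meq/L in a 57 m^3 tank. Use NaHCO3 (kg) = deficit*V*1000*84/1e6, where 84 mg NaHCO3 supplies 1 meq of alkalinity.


Tank volume in L = 57 m^3 * 1000 = 57000 L
Total meq required = 0.72 meq/L * 57000 L = 41040 meq
NaHCO3 mass = 41040 meq * 84 mg/meq / 1e6 = 3.44736 kg

3.44736 kg


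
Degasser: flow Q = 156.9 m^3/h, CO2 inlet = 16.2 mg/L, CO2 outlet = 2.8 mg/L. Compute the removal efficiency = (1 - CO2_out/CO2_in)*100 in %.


CO2_out / CO2_in = 2.8 / 16.2 = 0.17283951
Fraction remaining = 0.17283951
efficiency = (1 - 0.17283951) * 100 = 82.716 %

82.716 %


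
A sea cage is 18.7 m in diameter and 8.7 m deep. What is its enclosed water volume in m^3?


r = d/2 = 18.7/2 = 9.35 m
Base area = pi*r^2 = pi*9.35^2 = 274.64588 m^2
Volume = 274.64588 * 8.7 = 2389.42 m^3

2389.42 m^3


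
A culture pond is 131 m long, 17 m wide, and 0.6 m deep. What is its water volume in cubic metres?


Base area = L * W = 131 * 17 = 2227 m^2
Volume = area * depth = 2227 * 0.6 = 1336.2 m^3

1336.2 m^3


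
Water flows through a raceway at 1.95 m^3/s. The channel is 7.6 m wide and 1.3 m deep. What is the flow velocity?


Cross-sectional area = W * d = 7.6 * 1.3 = 9.88 m^2
Velocity = Q / A = 1.95 / 9.88 = 0.197368 m/s

0.197368 m/s


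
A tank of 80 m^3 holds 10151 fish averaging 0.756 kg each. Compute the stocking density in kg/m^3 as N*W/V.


Total biomass = 10151 fish * 0.756 kg = 7674.156 kg
Density = total biomass / volume = 7674.156 / 80 = 95.927 kg/m^3

95.927 kg/m^3


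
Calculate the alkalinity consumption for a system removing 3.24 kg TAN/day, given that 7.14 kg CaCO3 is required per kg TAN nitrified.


Alkalinity factor: 7.14 kg CaCO3 consumed per kg TAN nitrified
alk = 3.24 kg TAN * 7.14 = 23.1336 kg CaCO3/day

23.1336 kg CaCO3/day


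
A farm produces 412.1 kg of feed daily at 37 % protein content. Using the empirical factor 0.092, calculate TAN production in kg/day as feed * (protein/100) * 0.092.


Protein in feed = 412.1 * 37/100 = 152.477 kg/day
TAN = protein * 0.092 = 152.477 * 0.092 = 14.027884 kg/day

14.027884 kg/day


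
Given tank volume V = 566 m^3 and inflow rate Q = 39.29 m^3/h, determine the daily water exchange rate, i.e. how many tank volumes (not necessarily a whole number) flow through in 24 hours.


Daily flow volume = 39.29 m^3/h * 24 h = 942.96 m^3/day
Exchanges = daily flow / tank volume = 942.96 / 566 = 1.66601 exchanges/day

1.66601 exchanges/day


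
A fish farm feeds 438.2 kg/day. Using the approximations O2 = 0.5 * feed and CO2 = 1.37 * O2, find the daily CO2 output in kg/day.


O2 = 438.2 * 0.5 = 219.1
CO2 = 219.1 * 1.37 = 300.167

300.167 kg/day


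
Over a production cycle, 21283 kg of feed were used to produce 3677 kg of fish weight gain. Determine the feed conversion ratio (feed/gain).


FCR = feed consumed / weight gained
FCR = 21283 kg / 3677 kg = 5.78814

5.78814


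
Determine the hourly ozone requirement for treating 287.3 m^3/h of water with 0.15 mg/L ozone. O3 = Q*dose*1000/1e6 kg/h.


O3 demand (mg/h) = Q * dose * 1000 = 287.3 * 0.15 * 1000 = 43095 mg/h
Convert mg to kg: 43095 / 1e6 = 0.043095 kg/h

0.043095 kg/h


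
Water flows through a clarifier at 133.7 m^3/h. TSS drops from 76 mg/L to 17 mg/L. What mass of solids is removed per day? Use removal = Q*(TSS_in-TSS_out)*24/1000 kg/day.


Concentration drop: TSS_in - TSS_out = 76 - 17 = 59 mg/L
Hourly solids removed = Q * dTSS = 133.7 m^3/h * 59 mg/L = 7888.3 g/h  (m^3/h * mg/L = g/h)
Daily solids removed = 7888.3 * 24 = 189319.2 g/day
Convert g to kg: 189319.2 / 1000 = 189.3192 kg/day

189.3192 kg/day


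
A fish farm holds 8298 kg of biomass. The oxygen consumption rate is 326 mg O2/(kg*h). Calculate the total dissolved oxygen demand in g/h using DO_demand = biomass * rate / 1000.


Total O2 consumption (mg/h) = 8298 kg * 326 mg/(kg*h) = 2705148 mg/h
Convert to g/h: 2705148 / 1000 = 2705.148 g/h

2705.148 g/h


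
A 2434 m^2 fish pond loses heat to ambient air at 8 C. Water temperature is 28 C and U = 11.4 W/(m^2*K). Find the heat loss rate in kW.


Temperature difference dT = 28 - 8 = 20 K
Heat loss (W) = U * A * dT = 11.4 * 2434 * 20 = 554952 W
Convert to kW: 554952 / 1000 = 554.952 kW

554.952 kW


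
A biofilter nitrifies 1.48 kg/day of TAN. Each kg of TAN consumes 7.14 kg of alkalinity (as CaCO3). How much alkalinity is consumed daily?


Alkalinity factor: 7.14 kg CaCO3 consumed per kg TAN nitrified
alk = 1.48 kg TAN * 7.14 = 10.5672 kg CaCO3/day

10.5672 kg CaCO3/day


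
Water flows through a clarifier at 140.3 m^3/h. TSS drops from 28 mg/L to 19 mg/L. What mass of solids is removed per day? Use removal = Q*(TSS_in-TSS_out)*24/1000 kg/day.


Concentration drop: TSS_in - TSS_out = 28 - 19 = 9 mg/L
Hourly solids removed = Q * dTSS = 140.3 m^3/h * 9 mg/L = 1262.7 g/h  (m^3/h * mg/L = g/h)
Daily solids removed = 1262.7 * 24 = 30304.8 g/day
Convert g to kg: 30304.8 / 1000 = 30.3048 kg/day

30.3048 kg/day


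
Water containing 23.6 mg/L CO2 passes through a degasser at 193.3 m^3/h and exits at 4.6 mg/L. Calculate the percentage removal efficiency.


CO2_out / CO2_in = 4.6 / 23.6 = 0.19491525
Fraction remaining = 0.19491525
efficiency = (1 - 0.19491525) * 100 = 80.5085 %

80.5085 %


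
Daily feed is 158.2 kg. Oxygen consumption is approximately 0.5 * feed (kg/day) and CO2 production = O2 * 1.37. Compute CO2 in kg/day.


O2 = 158.2 * 0.5 = 79.1
CO2 = 79.1 * 1.37 = 108.367

108.367 kg/day


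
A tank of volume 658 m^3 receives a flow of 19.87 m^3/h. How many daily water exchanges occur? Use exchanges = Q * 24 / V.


Daily flow volume = 19.87 m^3/h * 24 h = 476.88 m^3/day
Exchanges = daily flow / tank volume = 476.88 / 658 = 0.724742 exchanges/day

0.724742 exchanges/day


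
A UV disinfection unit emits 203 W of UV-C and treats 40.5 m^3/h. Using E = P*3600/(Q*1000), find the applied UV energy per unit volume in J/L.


Energy delivered per hour = 203 W * 3600 s = 730800 J/h
Volume treated per hour = 40.5 m^3/h * 1000 = 40500 L/h
dose = 730800 / 40500 = 18.0444 J/L

18.0444 J/L


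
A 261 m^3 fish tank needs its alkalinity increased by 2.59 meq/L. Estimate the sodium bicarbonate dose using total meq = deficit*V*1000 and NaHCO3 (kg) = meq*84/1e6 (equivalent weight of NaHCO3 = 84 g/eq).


Tank volume in L = 261 m^3 * 1000 = 261000 L
Total meq required = 2.59 meq/L * 261000 L = 675990 meq
NaHCO3 mass = 675990 meq * 84 mg/meq / 1e6 = 56.7832 kg

56.7832 kg


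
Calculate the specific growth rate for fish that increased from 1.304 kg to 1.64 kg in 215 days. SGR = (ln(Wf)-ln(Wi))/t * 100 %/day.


ln(W_f) = ln(1.64) = 0.49469624
ln(W_i) = ln(1.304) = 0.26543646
ln(W_f) - ln(W_i) = 0.49469624 - 0.26543646 = 0.22925978
SGR = 0.22925978 / 215 * 100 = 0.106632 %/day

0.106632 %/day


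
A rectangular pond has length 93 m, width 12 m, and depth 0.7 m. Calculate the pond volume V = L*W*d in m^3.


Base area = L * W = 93 * 12 = 1116 m^2
Volume = area * depth = 1116 * 0.7 = 781.2 m^3

781.2 m^3


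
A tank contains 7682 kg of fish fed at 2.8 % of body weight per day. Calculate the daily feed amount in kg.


Feeding rate fraction = 2.8% / 100 = 0.028
Daily feed = 7682 kg * 0.028 = 215.096 kg/day

215.096 kg/day


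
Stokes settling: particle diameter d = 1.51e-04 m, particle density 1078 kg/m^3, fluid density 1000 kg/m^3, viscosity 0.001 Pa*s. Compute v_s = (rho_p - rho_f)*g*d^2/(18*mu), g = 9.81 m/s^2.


Density difference: rho_p - rho_f = 1078 - 1000 = 78 kg/m^3
d^2 = (1.51e-04)^2 = 2.2801e-08 m^2
Numerator = (rho_p - rho_f) * g * d^2 = 78 * 9.81 * 2.2801e-08 = 1.7446869e-05
Denominator = 18 * mu = 18 * 0.001 = 0.018
v_s = 1.7446869e-05 / 0.018 = 9.6927e-04 m/s
Check: Re = rho_f * v_s * d / mu = 1000 * 9.6927e-04 * 1.51e-04 / 0.001 = 0.146 < 1, so Stokes' law applies.

9.6927e-04 m/s


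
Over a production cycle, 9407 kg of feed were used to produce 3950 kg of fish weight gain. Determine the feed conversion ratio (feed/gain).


FCR = feed consumed / weight gained
FCR = 9407 kg / 3950 kg = 2.38152

2.38152


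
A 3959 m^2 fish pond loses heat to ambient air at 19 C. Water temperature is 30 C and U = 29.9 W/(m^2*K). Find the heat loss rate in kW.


Temperature difference dT = 30 - 19 = 11 K
Heat loss (W) = U * A * dT = 29.9 * 3959 * 11 = 1302115.1 W
Convert to kW: 1302115.1 / 1000 = 1302.1151 kW

1302.1151 kW


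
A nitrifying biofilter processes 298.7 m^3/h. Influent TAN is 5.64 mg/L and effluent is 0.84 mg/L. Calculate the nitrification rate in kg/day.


Concentration drop: TAN_in - TAN_out = 5.64 - 0.84 = 4.8 mg/L
Hourly TAN removed = Q * dTAN = 298.7 m^3/h * 4.8 mg/L = 1433.76 g/h  (m^3/h * mg/L = g/h)
Daily TAN removed = 1433.76 * 24 = 34410.24 g/day
Convert to kg/day: 34410.24 / 1000 = 34.41024 kg/day

34.41024 kg/day


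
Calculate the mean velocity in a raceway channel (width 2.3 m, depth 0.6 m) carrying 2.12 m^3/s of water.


Cross-sectional area = W * d = 2.3 * 0.6 = 1.38 m^2
Velocity = Q / A = 2.12 / 1.38 = 1.53623 m/s

1.53623 m/s


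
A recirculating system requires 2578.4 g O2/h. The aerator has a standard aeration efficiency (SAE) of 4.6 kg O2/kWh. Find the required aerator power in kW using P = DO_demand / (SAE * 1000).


SAE in g O2/kWh = 4.6 * 1000 = 4600 g/kWh
P = DO_demand / SAE_g = 2578.4 / 4600 = 0.560522 kW

0.560522 kW


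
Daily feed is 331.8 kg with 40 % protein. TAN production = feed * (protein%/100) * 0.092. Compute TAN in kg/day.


Protein in feed = 331.8 * 40/100 = 132.72 kg/day
TAN = protein * 0.092 = 132.72 * 0.092 = 12.21024 kg/day

12.21024 kg/day


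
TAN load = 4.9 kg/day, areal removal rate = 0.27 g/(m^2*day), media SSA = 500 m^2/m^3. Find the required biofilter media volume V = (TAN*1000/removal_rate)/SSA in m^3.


A = 4.9*1000 / 0.27 = 18148.148 m^2
V = 18148.148 / 500 = 36.2963

36.2963 m^3


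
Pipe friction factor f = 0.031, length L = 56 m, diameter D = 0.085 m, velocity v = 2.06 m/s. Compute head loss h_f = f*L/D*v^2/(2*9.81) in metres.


v^2 = 2.06^2 = 4.2436 m^2/s^2
L/D = 56/0.085 = 658.82353
h_f = f*(L/D)*v^2/(2g) = 0.031 * 658.82353 * 4.2436 / 19.62 = 4.41739 m

4.41739 m


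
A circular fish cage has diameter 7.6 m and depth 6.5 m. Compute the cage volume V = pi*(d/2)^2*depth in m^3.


r = d/2 = 7.6/2 = 3.8 m
Base area = pi*r^2 = pi*3.8^2 = 45.364598 m^2
Volume = 45.364598 * 6.5 = 294.87 m^3

294.87 m^3


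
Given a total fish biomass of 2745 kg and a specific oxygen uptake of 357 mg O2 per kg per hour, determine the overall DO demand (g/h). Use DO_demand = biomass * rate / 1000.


Total O2 consumption (mg/h) = 2745 kg * 357 mg/(kg*h) = 979965 mg/h
Convert to g/h: 979965 / 1000 = 979.965 g/h

979.965 g/h


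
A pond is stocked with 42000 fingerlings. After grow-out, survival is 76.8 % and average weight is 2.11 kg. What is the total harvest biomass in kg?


Survivors = 42000 * 76.8/100 = 32256 fish
Harvest biomass = survivors * W_f = 32256 * 2.11 = 68060.16 kg

68060.16 kg


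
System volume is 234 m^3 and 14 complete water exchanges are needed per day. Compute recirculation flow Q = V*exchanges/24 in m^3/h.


Daily recirculation volume = 234 m^3 * 14 = 3276 m^3/day
Flow rate Q = daily volume / 24 h = 3276 / 24 = 136.5 m^3/h

136.5 m^3/h


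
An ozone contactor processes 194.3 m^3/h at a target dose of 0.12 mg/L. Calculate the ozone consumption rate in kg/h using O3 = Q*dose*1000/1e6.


O3 demand (mg/h) = Q * dose * 1000 = 194.3 * 0.12 * 1000 = 23316 mg/h
Convert mg to kg: 23316 / 1e6 = 0.023316 kg/h

0.023316 kg/h


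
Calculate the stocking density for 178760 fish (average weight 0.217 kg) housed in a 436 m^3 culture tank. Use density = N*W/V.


Total biomass = 178760 fish * 0.217 kg = 38790.92 kg
Density = total biomass / volume = 38790.92 / 436 = 88.97 kg/m^3

88.97 kg/m^3


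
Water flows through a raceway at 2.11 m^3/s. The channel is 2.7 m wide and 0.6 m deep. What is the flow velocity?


Cross-sectional area = W * d = 2.7 * 0.6 = 1.62 m^2
Velocity = Q / A = 2.11 / 1.62 = 1.30247 m/s

1.30247 m/s


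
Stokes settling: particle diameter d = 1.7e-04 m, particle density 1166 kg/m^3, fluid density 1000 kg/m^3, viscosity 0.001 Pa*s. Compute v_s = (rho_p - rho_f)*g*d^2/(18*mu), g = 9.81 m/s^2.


Density difference: rho_p - rho_f = 1166 - 1000 = 166 kg/m^3
d^2 = (1.7e-04)^2 = 2.89e-08 m^2
Numerator = (rho_p - rho_f) * g * d^2 = 166 * 9.81 * 2.89e-08 = 4.7062494e-05
Denominator = 18 * mu = 18 * 0.001 = 0.018
v_s = 4.7062494e-05 / 0.018 = 0.00261458 m/s
Check: Re = rho_f * v_s * d / mu = 1000 * 0.00261458 * 1.7e-04 / 0.001 = 0.444 < 1, so Stokes' law applies.

0.00261458 m/s


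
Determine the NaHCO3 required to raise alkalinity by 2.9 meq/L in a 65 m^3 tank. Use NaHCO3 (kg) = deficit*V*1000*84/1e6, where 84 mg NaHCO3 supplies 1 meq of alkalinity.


Tank volume in L = 65 m^3 * 1000 = 65000 L
Total meq required = 2.9 meq/L * 65000 L = 188500 meq
NaHCO3 mass = 188500 meq * 84 mg/meq / 1e6 = 15.834 kg

15.834 kg


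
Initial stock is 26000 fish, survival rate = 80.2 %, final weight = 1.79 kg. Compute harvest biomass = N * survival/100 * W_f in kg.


Survivors = 26000 * 80.2/100 = 20852 fish
Harvest biomass = survivors * W_f = 20852 * 1.79 = 37325.08 kg

37325.08 kg


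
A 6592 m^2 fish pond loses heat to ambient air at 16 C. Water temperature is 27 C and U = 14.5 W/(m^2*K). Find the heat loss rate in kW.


Temperature difference dT = 27 - 16 = 11 K
Heat loss (W) = U * A * dT = 14.5 * 6592 * 11 = 1051424 W
Convert to kW: 1051424 / 1000 = 1051.424 kW

1051.424 kW


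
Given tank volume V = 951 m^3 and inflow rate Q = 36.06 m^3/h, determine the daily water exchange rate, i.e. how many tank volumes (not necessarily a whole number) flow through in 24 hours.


Daily flow volume = 36.06 m^3/h * 24 h = 865.44 m^3/day
Exchanges = daily flow / tank volume = 865.44 / 951 = 0.910032 exchanges/day

0.910032 exchanges/day


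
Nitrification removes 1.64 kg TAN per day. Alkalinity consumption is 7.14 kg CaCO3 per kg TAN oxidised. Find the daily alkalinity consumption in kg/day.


Alkalinity factor: 7.14 kg CaCO3 consumed per kg TAN nitrified
alk = 1.64 kg TAN * 7.14 = 11.7096 kg CaCO3/day

11.7096 kg CaCO3/day


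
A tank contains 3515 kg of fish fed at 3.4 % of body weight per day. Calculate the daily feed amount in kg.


Feeding rate fraction = 3.4% / 100 = 0.034
Daily feed = 3515 kg * 0.034 = 119.51 kg/day

119.51 kg/day


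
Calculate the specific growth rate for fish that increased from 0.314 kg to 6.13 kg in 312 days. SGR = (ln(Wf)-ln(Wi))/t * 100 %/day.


ln(W_f) = ln(6.13) = 1.8131947
ln(W_i) = ln(0.314) = -1.1583623
ln(W_f) - ln(W_i) = 1.8131947 - -1.1583623 = 2.971557
SGR = 2.971557 / 312 * 100 = 0.952422 %/day

0.952422 %/day


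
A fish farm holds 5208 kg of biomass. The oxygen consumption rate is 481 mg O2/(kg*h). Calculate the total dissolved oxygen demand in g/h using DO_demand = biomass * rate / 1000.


Total O2 consumption (mg/h) = 5208 kg * 481 mg/(kg*h) = 2505048 mg/h
Convert to g/h: 2505048 / 1000 = 2505.048 g/h

2505.048 g/h


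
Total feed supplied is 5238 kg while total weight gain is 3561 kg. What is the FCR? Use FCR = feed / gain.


FCR = feed consumed / weight gained
FCR = 5238 kg / 3561 kg = 1.47094

1.47094


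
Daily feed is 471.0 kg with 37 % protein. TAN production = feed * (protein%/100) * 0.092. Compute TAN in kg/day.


Protein in feed = 471.0 * 37/100 = 174.27 kg/day
TAN = protein * 0.092 = 174.27 * 0.092 = 16.03284 kg/day

16.03284 kg/day


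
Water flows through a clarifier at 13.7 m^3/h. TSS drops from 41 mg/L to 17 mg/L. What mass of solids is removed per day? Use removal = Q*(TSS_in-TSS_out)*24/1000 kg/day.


Concentration drop: TSS_in - TSS_out = 41 - 17 = 24 mg/L
Hourly solids removed = Q * dTSS = 13.7 m^3/h * 24 mg/L = 328.8 g/h  (m^3/h * mg/L = g/h)
Daily solids removed = 328.8 * 24 = 7891.2 g/day
Convert g to kg: 7891.2 / 1000 = 7.8912 kg/day

7.8912 kg/day


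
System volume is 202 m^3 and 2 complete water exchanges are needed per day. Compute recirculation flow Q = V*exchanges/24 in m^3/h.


Daily recirculation volume = 202 m^3 * 2 = 404 m^3/day
Flow rate Q = daily volume / 24 h = 404 / 24 = 16.8333 m^3/h

16.8333 m^3/h


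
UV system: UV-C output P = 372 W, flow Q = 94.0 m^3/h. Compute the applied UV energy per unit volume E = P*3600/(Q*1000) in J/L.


Energy delivered per hour = 372 W * 3600 s = 1339200 J/h
Volume treated per hour = 94.0 m^3/h * 1000 = 94000 L/h
dose = 1339200 / 94000 = 14.2468 J/L

14.2468 J/L


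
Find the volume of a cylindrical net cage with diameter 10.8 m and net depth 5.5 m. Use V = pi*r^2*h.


r = d/2 = 10.8/2 = 5.4 m
Base area = pi*r^2 = pi*5.4^2 = 91.608842 m^2
Volume = 91.608842 * 5.5 = 503.849 m^3

503.849 m^3


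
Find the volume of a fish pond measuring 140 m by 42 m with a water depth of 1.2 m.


Base area = L * W = 140 * 42 = 5880 m^2
Volume = area * depth = 5880 * 1.2 = 7056 m^3

7056 m^3


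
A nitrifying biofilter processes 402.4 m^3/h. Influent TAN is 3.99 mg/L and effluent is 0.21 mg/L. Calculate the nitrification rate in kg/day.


Concentration drop: TAN_in - TAN_out = 3.99 - 0.21 = 3.78 mg/L
Hourly TAN removed = Q * dTAN = 402.4 m^3/h * 3.78 mg/L = 1521.072 g/h  (m^3/h * mg/L = g/h)
Daily TAN removed = 1521.072 * 24 = 36505.728 g/day
Convert to kg/day: 36505.728 / 1000 = 36.505728 kg/day

36.505728 kg/day


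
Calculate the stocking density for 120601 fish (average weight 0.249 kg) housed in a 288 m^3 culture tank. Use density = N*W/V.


Total biomass = 120601 fish * 0.249 kg = 30029.649 kg
Density = total biomass / volume = 30029.649 / 288 = 104.27 kg/m^3

104.27 kg/m^3


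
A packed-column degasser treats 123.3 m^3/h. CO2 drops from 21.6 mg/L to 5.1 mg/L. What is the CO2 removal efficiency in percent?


CO2_out / CO2_in = 5.1 / 21.6 = 0.23611111
Fraction remaining = 0.23611111
efficiency = (1 - 0.23611111) * 100 = 76.3889 %

76.3889 %


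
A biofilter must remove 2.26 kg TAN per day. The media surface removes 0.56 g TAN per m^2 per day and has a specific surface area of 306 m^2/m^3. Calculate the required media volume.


A = 2.26*1000 / 0.56 = 4035.7143 m^2
V = 4035.7143 / 306 = 13.1886

13.1886 m^3


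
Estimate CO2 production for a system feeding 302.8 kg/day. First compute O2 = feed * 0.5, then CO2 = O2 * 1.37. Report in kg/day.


O2 = 302.8 * 0.5 = 151.4
CO2 = 151.4 * 1.37 = 207.418

207.418 kg/day


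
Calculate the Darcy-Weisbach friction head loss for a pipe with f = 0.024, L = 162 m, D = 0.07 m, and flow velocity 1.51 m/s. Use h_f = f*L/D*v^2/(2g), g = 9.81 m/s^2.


v^2 = 1.51^2 = 2.2801 m^2/s^2
L/D = 162/0.07 = 2314.2857
h_f = f*(L/D)*v^2/(2g) = 0.024 * 2314.2857 * 2.2801 / 19.62 = 6.4548 m

6.4548 m


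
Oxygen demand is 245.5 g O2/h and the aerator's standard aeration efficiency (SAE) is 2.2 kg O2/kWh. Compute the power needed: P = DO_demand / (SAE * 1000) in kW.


SAE in g O2/kWh = 2.2 * 1000 = 2200 g/kWh
P = DO_demand / SAE_g = 245.5 / 2200 = 0.111591 kW

0.111591 kW


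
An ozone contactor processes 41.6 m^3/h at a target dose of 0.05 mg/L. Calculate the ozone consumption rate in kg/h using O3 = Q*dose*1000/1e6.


O3 demand (mg/h) = Q * dose * 1000 = 41.6 * 0.05 * 1000 = 2080 mg/h
Convert mg to kg: 2080 / 1e6 = 0.00208 kg/h

0.00208 kg/h


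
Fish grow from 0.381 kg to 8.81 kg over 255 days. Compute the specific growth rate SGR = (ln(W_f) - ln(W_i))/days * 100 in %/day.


ln(W_f) = ln(8.81) = 2.1758874
ln(W_i) = ln(0.381) = -0.9649559
ln(W_f) - ln(W_i) = 2.1758874 - -0.9649559 = 3.1408433
SGR = 3.1408433 / 255 * 100 = 1.2317 %/day

1.2317 %/day


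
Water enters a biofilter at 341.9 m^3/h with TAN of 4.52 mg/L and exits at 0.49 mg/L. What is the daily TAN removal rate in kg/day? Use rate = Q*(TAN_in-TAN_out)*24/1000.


Concentration drop: TAN_in - TAN_out = 4.52 - 0.49 = 4.03 mg/L
Hourly TAN removed = Q * dTAN = 341.9 m^3/h * 4.03 mg/L = 1377.857 g/h  (m^3/h * mg/L = g/h)
Daily TAN removed = 1377.857 * 24 = 33068.568 g/day
Convert to kg/day: 33068.568 / 1000 = 33.068568 kg/day

33.068568 kg/day


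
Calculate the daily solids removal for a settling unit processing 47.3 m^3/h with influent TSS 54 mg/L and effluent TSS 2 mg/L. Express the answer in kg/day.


Concentration drop: TSS_in - TSS_out = 54 - 2 = 52 mg/L
Hourly solids removed = Q * dTSS = 47.3 m^3/h * 52 mg/L = 2459.6 g/h  (m^3/h * mg/L = g/h)
Daily solids removed = 2459.6 * 24 = 59030.4 g/day
Convert g to kg: 59030.4 / 1000 = 59.0304 kg/day

59.0304 kg/day


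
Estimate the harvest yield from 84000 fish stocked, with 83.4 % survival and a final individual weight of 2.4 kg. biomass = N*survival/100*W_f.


Survivors = 84000 * 83.4/100 = 70056 fish
Harvest biomass = survivors * W_f = 70056 * 2.4 = 168134.4 kg

168134.4 kg


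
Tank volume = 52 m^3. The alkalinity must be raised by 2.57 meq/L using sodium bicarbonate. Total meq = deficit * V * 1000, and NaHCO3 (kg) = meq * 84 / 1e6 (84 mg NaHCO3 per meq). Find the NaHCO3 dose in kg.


Tank volume in L = 52 m^3 * 1000 = 52000 L
Total meq required = 2.57 meq/L * 52000 L = 133640 meq
NaHCO3 mass = 133640 meq * 84 mg/meq / 1e6 = 11.2258 kg

11.2258 kg


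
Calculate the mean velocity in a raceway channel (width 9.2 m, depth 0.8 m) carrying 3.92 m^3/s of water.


Cross-sectional area = W * d = 9.2 * 0.8 = 7.36 m^2
Velocity = Q / A = 3.92 / 7.36 = 0.532609 m/s

0.532609 m/s


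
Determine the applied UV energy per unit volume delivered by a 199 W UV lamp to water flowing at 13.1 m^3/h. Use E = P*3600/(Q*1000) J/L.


Energy delivered per hour = 199 W * 3600 s = 716400 J/h
Volume treated per hour = 13.1 m^3/h * 1000 = 13100 L/h
dose = 716400 / 13100 = 54.687 J/L

54.687 J/L


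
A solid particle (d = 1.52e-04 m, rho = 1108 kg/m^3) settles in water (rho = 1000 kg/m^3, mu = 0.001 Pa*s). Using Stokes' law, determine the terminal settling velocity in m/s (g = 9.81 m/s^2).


Density difference: rho_p - rho_f = 1108 - 1000 = 108 kg/m^3
d^2 = (1.52e-04)^2 = 2.3104e-08 m^2
Numerator = (rho_p - rho_f) * g * d^2 = 108 * 9.81 * 2.3104e-08 = 2.4478226e-05
Denominator = 18 * mu = 18 * 0.001 = 0.018
v_s = 2.4478226e-05 / 0.018 = 0.0013599 m/s
Check: Re = rho_f * v_s * d / mu = 1000 * 0.0013599 * 1.52e-04 / 0.001 = 0.207 < 1, so Stokes' law applies.

0.0013599 m/s


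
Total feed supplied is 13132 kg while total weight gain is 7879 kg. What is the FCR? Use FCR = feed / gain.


FCR = feed consumed / weight gained
FCR = 13132 kg / 7879 kg = 1.66671

1.66671


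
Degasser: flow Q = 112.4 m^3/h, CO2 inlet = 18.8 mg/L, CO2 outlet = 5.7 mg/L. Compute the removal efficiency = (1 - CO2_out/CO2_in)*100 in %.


CO2_out / CO2_in = 5.7 / 18.8 = 0.30319149
Fraction remaining = 0.30319149
efficiency = (1 - 0.30319149) * 100 = 69.6809 %

69.6809 %


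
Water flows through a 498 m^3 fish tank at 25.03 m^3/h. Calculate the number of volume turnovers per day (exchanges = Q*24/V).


Daily flow volume = 25.03 m^3/h * 24 h = 600.72 m^3/day
Exchanges = daily flow / tank volume = 600.72 / 498 = 1.20627 exchanges/day

1.20627 exchanges/day


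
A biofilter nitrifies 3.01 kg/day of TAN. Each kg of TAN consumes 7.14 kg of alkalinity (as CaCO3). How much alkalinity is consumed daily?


Alkalinity factor: 7.14 kg CaCO3 consumed per kg TAN nitrified
alk = 3.01 kg TAN * 7.14 = 21.4914 kg CaCO3/day

21.4914 kg CaCO3/day


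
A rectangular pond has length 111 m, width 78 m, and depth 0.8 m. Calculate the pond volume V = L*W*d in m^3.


Base area = L * W = 111 * 78 = 8658 m^2
Volume = area * depth = 8658 * 0.8 = 6926.4 m^3

6926.4 m^3


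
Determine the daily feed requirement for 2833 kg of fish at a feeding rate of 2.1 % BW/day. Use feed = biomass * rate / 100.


Feeding rate fraction = 2.1% / 100 = 0.021
Daily feed = 2833 kg * 0.021 = 59.493 kg/day

59.493 kg/day


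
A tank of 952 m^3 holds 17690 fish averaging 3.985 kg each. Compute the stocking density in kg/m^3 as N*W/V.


Total biomass = 17690 fish * 3.985 kg = 70494.65 kg
Density = total biomass / volume = 70494.65 / 952 = 74.049 kg/m^3

74.049 kg/m^3


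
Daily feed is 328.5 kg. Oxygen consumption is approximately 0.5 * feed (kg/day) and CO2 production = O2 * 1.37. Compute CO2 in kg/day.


O2 = 328.5 * 0.5 = 164.25
CO2 = 164.25 * 1.37 = 225.0225

225.0225 kg/day


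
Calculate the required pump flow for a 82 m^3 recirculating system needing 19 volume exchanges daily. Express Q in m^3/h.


Daily recirculation volume = 82 m^3 * 19 = 1558 m^3/day
Flow rate Q = daily volume / 24 h = 1558 / 24 = 64.9167 m^3/h

64.9167 m^3/h


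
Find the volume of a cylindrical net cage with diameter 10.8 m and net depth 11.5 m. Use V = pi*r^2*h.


r = d/2 = 10.8/2 = 5.4 m
Base area = pi*r^2 = pi*5.4^2 = 91.608842 m^2
Volume = 91.608842 * 11.5 = 1053.5 m^3

1053.5 m^3


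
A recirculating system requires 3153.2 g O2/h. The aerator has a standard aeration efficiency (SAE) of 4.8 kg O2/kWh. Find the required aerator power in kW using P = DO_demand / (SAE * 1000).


SAE in g O2/kWh = 4.8 * 1000 = 4800 g/kWh
P = DO_demand / SAE_g = 3153.2 / 4800 = 0.656917 kW

0.656917 kW


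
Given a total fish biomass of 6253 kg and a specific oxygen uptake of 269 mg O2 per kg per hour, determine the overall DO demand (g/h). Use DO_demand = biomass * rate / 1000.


Total O2 consumption (mg/h) = 6253 kg * 269 mg/(kg*h) = 1682057 mg/h
Convert to g/h: 1682057 / 1000 = 1682.057 g/h

1682.057 g/h


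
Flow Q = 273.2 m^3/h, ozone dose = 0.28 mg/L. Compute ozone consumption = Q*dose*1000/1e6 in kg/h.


O3 demand (mg/h) = Q * dose * 1000 = 273.2 * 0.28 * 1000 = 76496 mg/h
Convert mg to kg: 76496 / 1e6 = 0.076496 kg/h

0.076496 kg/h


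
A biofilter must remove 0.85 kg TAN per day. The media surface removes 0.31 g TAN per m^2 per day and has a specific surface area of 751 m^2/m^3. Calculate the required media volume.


A = 0.85*1000 / 0.31 = 2741.9355 m^2
V = 2741.9355 / 751 = 3.65105

3.65105 m^3


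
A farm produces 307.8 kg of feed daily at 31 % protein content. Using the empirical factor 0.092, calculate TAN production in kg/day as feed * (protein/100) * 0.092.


Protein in feed = 307.8 * 31/100 = 95.418 kg/day
TAN = protein * 0.092 = 95.418 * 0.092 = 8.778456 kg/day

8.778456 kg/day


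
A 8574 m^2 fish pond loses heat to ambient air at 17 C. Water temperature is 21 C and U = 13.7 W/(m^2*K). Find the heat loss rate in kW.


Temperature difference dT = 21 - 17 = 4 K
Heat loss (W) = U * A * dT = 13.7 * 8574 * 4 = 469855.2 W
Convert to kW: 469855.2 / 1000 = 469.8552 kW

469.8552 kW


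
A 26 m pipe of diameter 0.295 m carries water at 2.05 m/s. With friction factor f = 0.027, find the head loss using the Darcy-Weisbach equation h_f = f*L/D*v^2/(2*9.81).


v^2 = 2.05^2 = 4.2025 m^2/s^2
L/D = 26/0.295 = 88.135593
h_f = f*(L/D)*v^2/(2g) = 0.027 * 88.135593 * 4.2025 / 19.62 = 0.509711 m

0.509711 m


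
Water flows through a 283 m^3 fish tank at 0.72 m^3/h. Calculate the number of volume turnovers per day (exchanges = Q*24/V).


Daily flow volume = 0.72 m^3/h * 24 h = 17.28 m^3/day
Exchanges = daily flow / tank volume = 17.28 / 283 = 0.0610601 exchanges/day

0.0610601 exchanges/day


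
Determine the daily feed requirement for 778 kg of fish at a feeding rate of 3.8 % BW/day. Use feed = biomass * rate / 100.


Feeding rate fraction = 3.8% / 100 = 0.038
Daily feed = 778 kg * 0.038 = 29.564 kg/day

29.564 kg/day


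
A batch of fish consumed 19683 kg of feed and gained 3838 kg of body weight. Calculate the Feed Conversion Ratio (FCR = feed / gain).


FCR = feed consumed / weight gained
FCR = 19683 kg / 3838 kg = 5.12845

5.12845


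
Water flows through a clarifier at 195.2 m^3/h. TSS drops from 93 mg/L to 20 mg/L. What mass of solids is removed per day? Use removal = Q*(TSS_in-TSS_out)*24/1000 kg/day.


Concentration drop: TSS_in - TSS_out = 93 - 20 = 73 mg/L
Hourly solids removed = Q * dTSS = 195.2 m^3/h * 73 mg/L = 14249.6 g/h  (m^3/h * mg/L = g/h)
Daily solids removed = 14249.6 * 24 = 341990.4 g/day
Convert g to kg: 341990.4 / 1000 = 341.9904 kg/day

341.9904 kg/day


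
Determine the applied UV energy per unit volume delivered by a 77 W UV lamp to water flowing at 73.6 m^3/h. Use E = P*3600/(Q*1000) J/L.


Energy delivered per hour = 77 W * 3600 s = 277200 J/h
Volume treated per hour = 73.6 m^3/h * 1000 = 73600 L/h
dose = 277200 / 73600 = 3.7663 J/L

3.7663 J/L


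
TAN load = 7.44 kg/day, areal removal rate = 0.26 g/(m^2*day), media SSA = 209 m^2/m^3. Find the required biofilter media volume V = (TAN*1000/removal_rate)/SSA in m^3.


A = 7.44*1000 / 0.26 = 28615.385 m^2
V = 28615.385 / 209 = 136.916

136.916 m^3


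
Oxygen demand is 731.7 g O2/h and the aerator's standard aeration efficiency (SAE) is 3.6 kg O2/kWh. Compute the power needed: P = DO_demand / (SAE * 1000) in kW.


SAE in g O2/kWh = 3.6 * 1000 = 3600 g/kWh
P = DO_demand / SAE_g = 731.7 / 3600 = 0.20325 kW

0.20325 kW


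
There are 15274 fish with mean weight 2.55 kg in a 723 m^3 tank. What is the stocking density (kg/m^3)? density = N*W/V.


Total biomass = 15274 fish * 2.55 kg = 38948.7 kg
Density = total biomass / volume = 38948.7 / 723 = 53.871 kg/m^3

53.871 kg/m^3


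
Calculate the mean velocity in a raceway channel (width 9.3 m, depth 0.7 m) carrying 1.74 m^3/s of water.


Cross-sectional area = W * d = 9.3 * 0.7 = 6.51 m^2
Velocity = Q / A = 1.74 / 6.51 = 0.267281 m/s

0.267281 m/s


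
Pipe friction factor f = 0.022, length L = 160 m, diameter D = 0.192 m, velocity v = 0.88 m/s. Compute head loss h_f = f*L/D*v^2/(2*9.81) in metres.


v^2 = 0.88^2 = 0.7744 m^2/s^2
L/D = 160/0.192 = 833.33333
h_f = f*(L/D)*v^2/(2g) = 0.022 * 833.33333 * 0.7744 / 19.62 = 0.723615 m

0.723615 m


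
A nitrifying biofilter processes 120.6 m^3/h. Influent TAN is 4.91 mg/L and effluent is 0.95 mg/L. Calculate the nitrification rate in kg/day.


Concentration drop: TAN_in - TAN_out = 4.91 - 0.95 = 3.96 mg/L
Hourly TAN removed = Q * dTAN = 120.6 m^3/h * 3.96 mg/L = 477.576 g/h  (m^3/h * mg/L = g/h)
Daily TAN removed = 477.576 * 24 = 11461.824 g/day
Convert to kg/day: 11461.824 / 1000 = 11.461824 kg/day

11.461824 kg/day


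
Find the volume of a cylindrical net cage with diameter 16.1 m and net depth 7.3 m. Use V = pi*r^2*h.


r = d/2 = 16.1/2 = 8.05 m
Base area = pi*r^2 = pi*8.05^2 = 203.58306 m^2
Volume = 203.58306 * 7.3 = 1486.16 m^3

1486.16 m^3


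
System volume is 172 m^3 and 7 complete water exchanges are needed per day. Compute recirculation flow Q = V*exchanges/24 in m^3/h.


Daily recirculation volume = 172 m^3 * 7 = 1204 m^3/day
Flow rate Q = daily volume / 24 h = 1204 / 24 = 50.1667 m^3/h

50.1667 m^3/h


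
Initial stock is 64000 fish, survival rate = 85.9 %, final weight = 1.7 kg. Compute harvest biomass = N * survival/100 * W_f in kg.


Survivors = 64000 * 85.9/100 = 54976 fish
Harvest biomass = survivors * W_f = 54976 * 1.7 = 93459.2 kg

93459.2 kg


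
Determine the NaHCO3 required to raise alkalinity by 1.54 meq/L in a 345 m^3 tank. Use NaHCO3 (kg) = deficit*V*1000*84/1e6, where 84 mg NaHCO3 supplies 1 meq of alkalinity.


Tank volume in L = 345 m^3 * 1000 = 345000 L
Total meq required = 1.54 meq/L * 345000 L = 531300 meq
NaHCO3 mass = 531300 meq * 84 mg/meq / 1e6 = 44.6292 kg

44.6292 kg


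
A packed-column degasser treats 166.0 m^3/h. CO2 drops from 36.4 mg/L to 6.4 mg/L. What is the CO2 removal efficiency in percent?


CO2_out / CO2_in = 6.4 / 36.4 = 0.17582418
Fraction remaining = 0.17582418
efficiency = (1 - 0.17582418) * 100 = 82.4176 %

82.4176 %


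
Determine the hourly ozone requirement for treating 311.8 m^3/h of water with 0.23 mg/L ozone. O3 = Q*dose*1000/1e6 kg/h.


O3 demand (mg/h) = Q * dose * 1000 = 311.8 * 0.23 * 1000 = 71714 mg/h
Convert mg to kg: 71714 / 1e6 = 0.071714 kg/h

0.071714 kg/h


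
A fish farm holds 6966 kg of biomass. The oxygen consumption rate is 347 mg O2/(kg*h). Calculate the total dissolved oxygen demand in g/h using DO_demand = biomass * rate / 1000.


Total O2 consumption (mg/h) = 6966 kg * 347 mg/(kg*h) = 2417202 mg/h
Convert to g/h: 2417202 / 1000 = 2417.202 g/h

2417.202 g/h


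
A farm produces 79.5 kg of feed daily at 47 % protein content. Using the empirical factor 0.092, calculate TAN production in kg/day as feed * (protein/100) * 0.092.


Protein in feed = 79.5 * 47/100 = 37.365 kg/day
TAN = protein * 0.092 = 37.365 * 0.092 = 3.43758 kg/day

3.43758 kg/day


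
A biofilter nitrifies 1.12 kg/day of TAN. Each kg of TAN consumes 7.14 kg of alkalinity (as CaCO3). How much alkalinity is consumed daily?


Alkalinity factor: 7.14 kg CaCO3 consumed per kg TAN nitrified
alk = 1.12 kg TAN * 7.14 = 7.9968 kg CaCO3/day

7.9968 kg CaCO3/day


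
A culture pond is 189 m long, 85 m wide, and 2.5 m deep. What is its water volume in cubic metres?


Base area = L * W = 189 * 85 = 16065 m^2
Volume = area * depth = 16065 * 2.5 = 40162.5 m^3

40162.5 m^3


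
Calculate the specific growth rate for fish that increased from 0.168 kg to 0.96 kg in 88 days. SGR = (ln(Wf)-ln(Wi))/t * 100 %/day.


ln(W_f) = ln(0.96) = -0.040821995
ln(W_i) = ln(0.168) = -1.7837913
ln(W_f) - ln(W_i) = -0.040821995 - -1.7837913 = 1.7429693
SGR = 1.7429693 / 88 * 100 = 1.98065 %/day

1.98065 %/day


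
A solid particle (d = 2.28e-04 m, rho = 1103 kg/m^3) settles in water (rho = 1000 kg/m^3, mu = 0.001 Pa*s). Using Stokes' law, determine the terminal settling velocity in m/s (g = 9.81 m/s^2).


Density difference: rho_p - rho_f = 1103 - 1000 = 103 kg/m^3
d^2 = (2.28e-04)^2 = 5.1984e-08 m^2
Numerator = (rho_p - rho_f) * g * d^2 = 103 * 9.81 * 5.1984e-08 = 5.2526193e-05
Denominator = 18 * mu = 18 * 0.001 = 0.018
v_s = 5.2526193e-05 / 0.018 = 0.00291812 m/s
Check: Re = rho_f * v_s * d / mu = 1000 * 0.00291812 * 2.28e-04 / 0.001 = 0.665 < 1, so Stokes' law applies.

0.00291812 m/s


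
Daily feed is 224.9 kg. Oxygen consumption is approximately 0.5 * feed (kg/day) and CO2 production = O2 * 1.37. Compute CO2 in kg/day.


O2 = 224.9 * 0.5 = 112.45
CO2 = 112.45 * 1.37 = 154.0565

154.0565 kg/day


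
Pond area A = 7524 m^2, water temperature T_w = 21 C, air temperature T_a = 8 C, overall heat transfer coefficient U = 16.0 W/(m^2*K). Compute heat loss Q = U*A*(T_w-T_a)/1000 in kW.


Temperature difference dT = 21 - 8 = 13 K
Heat loss (W) = U * A * dT = 16.0 * 7524 * 13 = 1564992 W
Convert to kW: 1564992 / 1000 = 1564.992 kW

1564.992 kW


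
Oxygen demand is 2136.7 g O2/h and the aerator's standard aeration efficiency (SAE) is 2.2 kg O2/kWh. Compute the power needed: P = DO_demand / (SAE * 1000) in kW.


SAE in g O2/kWh = 2.2 * 1000 = 2200 g/kWh
P = DO_demand / SAE_g = 2136.7 / 2200 = 0.971227 kW

0.971227 kW


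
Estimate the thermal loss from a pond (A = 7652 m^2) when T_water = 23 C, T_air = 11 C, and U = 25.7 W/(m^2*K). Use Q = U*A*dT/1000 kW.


Temperature difference dT = 23 - 11 = 12 K
Heat loss (W) = U * A * dT = 25.7 * 7652 * 12 = 2359876.8 W
Convert to kW: 2359876.8 / 1000 = 2359.8768 kW

2359.8768 kW


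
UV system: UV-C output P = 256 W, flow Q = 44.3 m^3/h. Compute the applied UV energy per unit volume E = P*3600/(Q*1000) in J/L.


Energy delivered per hour = 256 W * 3600 s = 921600 J/h
Volume treated per hour = 44.3 m^3/h * 1000 = 44300 L/h
dose = 921600 / 44300 = 20.8036 J/L

20.8036 J/L


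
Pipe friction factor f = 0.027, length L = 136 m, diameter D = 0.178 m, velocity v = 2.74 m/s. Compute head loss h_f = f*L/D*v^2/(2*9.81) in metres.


v^2 = 2.74^2 = 7.5076 m^2/s^2
L/D = 136/0.178 = 764.04494
h_f = f*(L/D)*v^2/(2g) = 0.027 * 764.04494 * 7.5076 / 19.62 = 7.89378 m

7.89378 m


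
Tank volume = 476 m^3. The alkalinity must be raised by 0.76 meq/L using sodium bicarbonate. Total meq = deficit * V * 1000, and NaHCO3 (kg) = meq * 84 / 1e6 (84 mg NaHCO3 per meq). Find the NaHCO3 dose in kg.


Tank volume in L = 476 m^3 * 1000 = 476000 L
Total meq required = 0.76 meq/L * 476000 L = 361760 meq
NaHCO3 mass = 361760 meq * 84 mg/meq / 1e6 = 30.3878 kg

30.3878 kg


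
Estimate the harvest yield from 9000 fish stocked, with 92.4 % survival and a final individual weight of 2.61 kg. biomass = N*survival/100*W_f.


Survivors = 9000 * 92.4/100 = 8316 fish
Harvest biomass = survivors * W_f = 8316 * 2.61 = 21704.76 kg

21704.76 kg


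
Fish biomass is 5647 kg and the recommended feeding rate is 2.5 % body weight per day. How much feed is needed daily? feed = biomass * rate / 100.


Feeding rate fraction = 2.5% / 100 = 0.025
Daily feed = 5647 kg * 0.025 = 141.175 kg/day

141.175 kg/day


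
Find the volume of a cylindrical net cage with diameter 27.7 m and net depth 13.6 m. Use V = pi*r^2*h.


r = d/2 = 27.7/2 = 13.85 m
Base area = pi*r^2 = pi*13.85^2 = 602.62816 m^2
Volume = 602.62816 * 13.6 = 8195.74 m^3

8195.74 m^3


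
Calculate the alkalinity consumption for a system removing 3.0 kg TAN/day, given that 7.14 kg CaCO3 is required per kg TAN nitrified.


Alkalinity factor: 7.14 kg CaCO3 consumed per kg TAN nitrified
alk = 3.0 kg TAN * 7.14 = 21.42 kg CaCO3/day

21.42 kg CaCO3/day


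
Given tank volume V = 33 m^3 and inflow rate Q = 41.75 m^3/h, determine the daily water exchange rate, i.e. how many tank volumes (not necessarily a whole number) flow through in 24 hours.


Daily flow volume = 41.75 m^3/h * 24 h = 1002 m^3/day
Exchanges = daily flow / tank volume = 1002 / 33 = 30.3636 exchanges/day

30.3636 exchanges/day


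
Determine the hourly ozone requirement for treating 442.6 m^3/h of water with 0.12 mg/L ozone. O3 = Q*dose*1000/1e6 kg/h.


O3 demand (mg/h) = Q * dose * 1000 = 442.6 * 0.12 * 1000 = 53112 mg/h
Convert mg to kg: 53112 / 1e6 = 0.053112 kg/h

0.053112 kg/h


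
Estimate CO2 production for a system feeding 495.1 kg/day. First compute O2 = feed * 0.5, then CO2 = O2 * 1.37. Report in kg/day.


O2 = 495.1 * 0.5 = 247.55
CO2 = 247.55 * 1.37 = 339.1435

339.1435 kg/day


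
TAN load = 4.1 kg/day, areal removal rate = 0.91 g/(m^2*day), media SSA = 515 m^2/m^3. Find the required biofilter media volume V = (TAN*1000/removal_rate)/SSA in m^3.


A = 4.1*1000 / 0.91 = 4505.4945 m^2
V = 4505.4945 / 515 = 8.74853

8.74853 m^3


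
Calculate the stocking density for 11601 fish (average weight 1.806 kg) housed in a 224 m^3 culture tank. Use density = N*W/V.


Total biomass = 11601 fish * 1.806 kg = 20951.406 kg
Density = total biomass / volume = 20951.406 / 224 = 93.5331 kg/m^3

93.5331 kg/m^3


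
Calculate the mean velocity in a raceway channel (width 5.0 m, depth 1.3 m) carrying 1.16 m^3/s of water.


Cross-sectional area = W * d = 5.0 * 1.3 = 6.5 m^2
Velocity = Q / A = 1.16 / 6.5 = 0.178462 m/s

0.178462 m/s


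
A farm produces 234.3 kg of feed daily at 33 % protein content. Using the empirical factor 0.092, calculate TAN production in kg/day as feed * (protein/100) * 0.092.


Protein in feed = 234.3 * 33/100 = 77.319 kg/day
TAN = protein * 0.092 = 77.319 * 0.092 = 7.113348 kg/day

7.113348 kg/day


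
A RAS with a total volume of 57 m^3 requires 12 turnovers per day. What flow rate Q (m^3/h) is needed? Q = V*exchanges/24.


Daily recirculation volume = 57 m^3 * 12 = 684 m^3/day
Flow rate Q = daily volume / 24 h = 684 / 24 = 28.5 m^3/h

28.5 m^3/h


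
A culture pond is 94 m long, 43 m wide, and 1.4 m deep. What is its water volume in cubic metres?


Base area = L * W = 94 * 43 = 4042 m^2
Volume = area * depth = 4042 * 1.4 = 5658.8 m^3

5658.8 m^3


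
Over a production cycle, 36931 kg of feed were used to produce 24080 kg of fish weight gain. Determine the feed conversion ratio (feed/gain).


FCR = feed consumed / weight gained
FCR = 36931 kg / 24080 kg = 1.53368

1.53368


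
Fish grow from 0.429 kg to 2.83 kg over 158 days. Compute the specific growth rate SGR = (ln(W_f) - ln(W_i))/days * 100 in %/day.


ln(W_f) = ln(2.83) = 1.0402767
ln(W_i) = ln(0.429) = -0.84629836
ln(W_f) - ln(W_i) = 1.0402767 - -0.84629836 = 1.8865751
SGR = 1.8865751 / 158 * 100 = 1.19403 %/day

1.19403 %/day
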